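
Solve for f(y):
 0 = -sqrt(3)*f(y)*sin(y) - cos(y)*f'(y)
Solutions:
 f(y) = C1*cos(y)^(sqrt(3))


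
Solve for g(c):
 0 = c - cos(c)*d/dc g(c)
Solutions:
 g(c) = C1 + Integral(c/cos(c), c)


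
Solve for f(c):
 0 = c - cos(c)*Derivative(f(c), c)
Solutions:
 f(c) = C1 + Integral(c/cos(c), c)


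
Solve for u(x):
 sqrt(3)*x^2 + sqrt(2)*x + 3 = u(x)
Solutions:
 u(x) = sqrt(3)*x^2 + sqrt(2)*x + 3


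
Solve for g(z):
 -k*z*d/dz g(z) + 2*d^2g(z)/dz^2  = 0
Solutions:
 g(z) = Piecewise((-sqrt(pi)*C1*erf(z*sqrt(-k)/2)/sqrt(-k) - C2, (k > 0) | (k < 0)), (-C1*z - C2, True))


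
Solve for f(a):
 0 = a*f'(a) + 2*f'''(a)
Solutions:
 f(a) = C1 + Integral(C2*airyai(-2^(2/3)*a/2) + C3*airybi(-2^(2/3)*a/2), a)


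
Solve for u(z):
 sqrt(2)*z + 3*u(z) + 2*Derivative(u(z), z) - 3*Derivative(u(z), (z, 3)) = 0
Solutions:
 u(z) = C1*exp(-2^(1/3)*z*(4/(sqrt(697) + 27)^(1/3) + 2^(1/3)*(sqrt(697) + 27)^(1/3))/12)*sin(2^(1/3)*sqrt(3)*z*(-2^(1/3)*(sqrt(697) + 27)^(1/3) + 4/(sqrt(697) + 27)^(1/3))/12) + C2*exp(-2^(1/3)*z*(4/(sqrt(697) + 27)^(1/3) + 2^(1/3)*(sqrt(697) + 27)^(1/3))/12)*cos(2^(1/3)*sqrt(3)*z*(-2^(1/3)*(sqrt(697) + 27)^(1/3) + 4/(sqrt(697) + 27)^(1/3))/12) + C3*exp(2^(1/3)*z*(4/(sqrt(697) + 27)^(1/3) + 2^(1/3)*(sqrt(697) + 27)^(1/3))/6) - sqrt(2)*z/3 + 2*sqrt(2)/9


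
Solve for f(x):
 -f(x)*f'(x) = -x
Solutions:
 f(x) = -sqrt(C1 + x^2)
 f(x) = sqrt(C1 + x^2)


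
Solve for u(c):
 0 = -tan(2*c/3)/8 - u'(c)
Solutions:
 u(c) = C1 + 3*log(cos(2*c/3))/16


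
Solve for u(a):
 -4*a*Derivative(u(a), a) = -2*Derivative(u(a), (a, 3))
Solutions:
 u(a) = C1 + Integral(C2*airyai(2^(1/3)*a) + C3*airybi(2^(1/3)*a), a)


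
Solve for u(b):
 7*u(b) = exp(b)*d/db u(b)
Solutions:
 u(b) = C1*exp(-7*exp(-b))


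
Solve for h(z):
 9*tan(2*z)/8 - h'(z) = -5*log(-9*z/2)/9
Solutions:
 h(z) = C1 + 5*z*log(-z)/9 - 5*z/9 - 5*z*log(2)/9 + 10*z*log(3)/9 - 9*log(cos(2*z))/16


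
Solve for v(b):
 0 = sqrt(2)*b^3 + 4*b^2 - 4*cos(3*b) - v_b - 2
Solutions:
 v(b) = C1 + sqrt(2)*b^4/4 + 4*b^3/3 - 2*b - 4*sin(3*b)/3


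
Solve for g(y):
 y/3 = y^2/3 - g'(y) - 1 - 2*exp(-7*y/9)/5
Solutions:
 g(y) = C1 + y^3/9 - y^2/6 - y + 18*exp(-7*y/9)/35


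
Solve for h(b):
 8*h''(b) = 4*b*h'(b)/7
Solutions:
 h(b) = C1 + C2*erfi(sqrt(7)*b/14)


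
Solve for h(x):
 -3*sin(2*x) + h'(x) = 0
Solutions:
 h(x) = C1 - 3*cos(2*x)/2


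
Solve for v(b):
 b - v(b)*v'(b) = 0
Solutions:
 v(b) = -sqrt(C1 + b^2)
 v(b) = sqrt(C1 + b^2)


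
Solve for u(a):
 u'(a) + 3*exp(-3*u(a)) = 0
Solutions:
 u(a) = log(C1 - 9*a)/3
 u(a) = log((-3^(1/3) - 3^(5/6)*I)*(C1 - 3*a)^(1/3)/2)
 u(a) = log((-3^(1/3) + 3^(5/6)*I)*(C1 - 3*a)^(1/3)/2)


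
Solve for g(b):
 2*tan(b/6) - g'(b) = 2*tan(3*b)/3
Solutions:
 g(b) = C1 - 12*log(cos(b/6)) + 2*log(cos(3*b))/9


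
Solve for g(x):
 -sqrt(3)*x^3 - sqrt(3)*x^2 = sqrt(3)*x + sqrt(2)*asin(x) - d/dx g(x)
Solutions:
 g(x) = C1 + sqrt(3)*x^4/4 + sqrt(3)*x^3/3 + sqrt(3)*x^2/2 + sqrt(2)*(x*asin(x) + sqrt(1 - x^2))


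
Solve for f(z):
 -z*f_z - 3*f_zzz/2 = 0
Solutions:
 f(z) = C1 + Integral(C2*airyai(-2^(1/3)*3^(2/3)*z/3) + C3*airybi(-2^(1/3)*3^(2/3)*z/3), z)


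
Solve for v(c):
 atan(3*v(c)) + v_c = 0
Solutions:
 Integral(1/atan(3*_y), (_y, v(c))) = C1 - c


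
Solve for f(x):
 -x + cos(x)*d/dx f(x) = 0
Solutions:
 f(x) = C1 + Integral(x/cos(x), x)


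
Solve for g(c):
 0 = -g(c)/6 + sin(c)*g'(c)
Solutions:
 g(c) = C1*(cos(c) - 1)^(1/12)/(cos(c) + 1)^(1/12)


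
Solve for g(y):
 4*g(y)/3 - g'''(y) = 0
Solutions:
 g(y) = C3*exp(6^(2/3)*y/3) + (C1*sin(2^(2/3)*3^(1/6)*y/2) + C2*cos(2^(2/3)*3^(1/6)*y/2))*exp(-6^(2/3)*y/6)


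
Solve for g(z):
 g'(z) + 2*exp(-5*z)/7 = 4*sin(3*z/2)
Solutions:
 g(z) = C1 - 8*cos(3*z/2)/3 + 2*exp(-5*z)/35


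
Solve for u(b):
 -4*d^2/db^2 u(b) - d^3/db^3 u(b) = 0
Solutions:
 u(b) = C1 + C2*b + C3*exp(-4*b)


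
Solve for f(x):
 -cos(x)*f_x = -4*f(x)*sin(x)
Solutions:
 f(x) = C1/cos(x)^4


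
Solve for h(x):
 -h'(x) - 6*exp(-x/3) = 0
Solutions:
 h(x) = C1 + 18*exp(-x/3)


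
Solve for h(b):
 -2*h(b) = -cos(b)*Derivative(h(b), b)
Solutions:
 h(b) = C1*(sin(b) + 1)/(sin(b) - 1)


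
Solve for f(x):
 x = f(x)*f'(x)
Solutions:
 f(x) = -sqrt(C1 + x^2)
 f(x) = sqrt(C1 + x^2)


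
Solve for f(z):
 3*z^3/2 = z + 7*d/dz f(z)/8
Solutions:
 f(z) = C1 + 3*z^4/7 - 4*z^2/7


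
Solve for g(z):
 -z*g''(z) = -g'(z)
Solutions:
 g(z) = C1 + C2*z^2


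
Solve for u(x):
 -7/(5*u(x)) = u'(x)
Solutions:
 u(x) = -sqrt(C1 - 70*x)/5
 u(x) = sqrt(C1 - 70*x)/5


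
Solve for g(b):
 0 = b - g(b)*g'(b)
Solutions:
 g(b) = -sqrt(C1 + b^2)
 g(b) = sqrt(C1 + b^2)


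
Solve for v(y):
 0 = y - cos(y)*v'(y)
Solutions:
 v(y) = C1 + Integral(y/cos(y), y)


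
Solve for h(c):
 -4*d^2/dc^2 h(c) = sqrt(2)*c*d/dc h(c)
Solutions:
 h(c) = C1 + C2*erf(2^(3/4)*c/4)


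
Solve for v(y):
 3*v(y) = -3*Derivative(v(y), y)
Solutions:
 v(y) = C1*exp(-y)


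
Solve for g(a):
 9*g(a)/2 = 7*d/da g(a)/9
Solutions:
 g(a) = C1*exp(81*a/14)


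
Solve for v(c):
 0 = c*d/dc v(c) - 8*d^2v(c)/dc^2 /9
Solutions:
 v(c) = C1 + C2*erfi(3*c/4)


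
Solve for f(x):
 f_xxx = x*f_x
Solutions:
 f(x) = C1 + Integral(C2*airyai(x) + C3*airybi(x), x)


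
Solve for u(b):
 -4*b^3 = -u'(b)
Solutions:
 u(b) = C1 + b^4


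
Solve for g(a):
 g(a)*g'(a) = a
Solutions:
 g(a) = -sqrt(C1 + a^2)
 g(a) = sqrt(C1 + a^2)


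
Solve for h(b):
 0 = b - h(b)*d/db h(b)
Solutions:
 h(b) = -sqrt(C1 + b^2)
 h(b) = sqrt(C1 + b^2)


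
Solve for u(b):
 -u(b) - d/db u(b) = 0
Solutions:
 u(b) = C1*exp(-b)


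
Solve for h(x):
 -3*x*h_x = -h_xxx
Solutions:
 h(x) = C1 + Integral(C2*airyai(3^(1/3)*x) + C3*airybi(3^(1/3)*x), x)


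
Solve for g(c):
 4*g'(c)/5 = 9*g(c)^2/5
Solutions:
 g(c) = -4/(C1 + 9*c)


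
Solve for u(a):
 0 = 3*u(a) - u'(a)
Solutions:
 u(a) = C1*exp(3*a)


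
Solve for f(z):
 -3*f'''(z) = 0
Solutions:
 f(z) = C1 + C2*z + C3*z^2


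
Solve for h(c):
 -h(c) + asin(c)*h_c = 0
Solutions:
 h(c) = C1*exp(Integral(1/asin(c), c))


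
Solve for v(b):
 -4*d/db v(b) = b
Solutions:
 v(b) = C1 - b^2/8


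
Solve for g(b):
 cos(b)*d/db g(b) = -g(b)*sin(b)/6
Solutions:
 g(b) = C1*cos(b)^(1/6)


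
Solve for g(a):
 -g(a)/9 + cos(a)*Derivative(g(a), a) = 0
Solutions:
 g(a) = C1*(sin(a) + 1)^(1/18)/(sin(a) - 1)^(1/18)


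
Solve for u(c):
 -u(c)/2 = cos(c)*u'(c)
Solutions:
 u(c) = C1*(sin(c) - 1)^(1/4)/(sin(c) + 1)^(1/4)


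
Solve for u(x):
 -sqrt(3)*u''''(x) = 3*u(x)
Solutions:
 u(x) = (C1*sin(sqrt(2)*3^(1/8)*x/2) + C2*cos(sqrt(2)*3^(1/8)*x/2))*exp(-sqrt(2)*3^(1/8)*x/2) + (C3*sin(sqrt(2)*3^(1/8)*x/2) + C4*cos(sqrt(2)*3^(1/8)*x/2))*exp(sqrt(2)*3^(1/8)*x/2)


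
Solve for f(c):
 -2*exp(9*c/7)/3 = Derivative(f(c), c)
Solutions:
 f(c) = C1 - 14*exp(9*c/7)/27


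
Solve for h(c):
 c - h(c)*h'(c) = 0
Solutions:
 h(c) = -sqrt(C1 + c^2)
 h(c) = sqrt(C1 + c^2)


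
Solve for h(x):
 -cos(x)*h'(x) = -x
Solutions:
 h(x) = C1 + Integral(x/cos(x), x)


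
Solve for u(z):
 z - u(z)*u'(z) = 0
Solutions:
 u(z) = -sqrt(C1 + z^2)
 u(z) = sqrt(C1 + z^2)


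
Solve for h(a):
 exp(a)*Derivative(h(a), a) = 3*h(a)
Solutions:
 h(a) = C1*exp(-3*exp(-a))


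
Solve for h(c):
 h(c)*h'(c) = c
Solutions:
 h(c) = -sqrt(C1 + c^2)
 h(c) = sqrt(C1 + c^2)


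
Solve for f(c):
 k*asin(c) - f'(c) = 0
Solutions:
 f(c) = C1 + k*(c*asin(c) + sqrt(1 - c^2))


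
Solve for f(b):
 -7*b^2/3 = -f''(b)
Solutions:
 f(b) = C1 + C2*b + 7*b^4/36


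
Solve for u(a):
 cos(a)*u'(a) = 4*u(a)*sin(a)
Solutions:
 u(a) = C1/cos(a)^4


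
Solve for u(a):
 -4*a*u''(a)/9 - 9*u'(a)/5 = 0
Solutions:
 u(a) = C1 + C2/a^(61/20)


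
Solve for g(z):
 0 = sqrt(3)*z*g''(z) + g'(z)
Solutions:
 g(z) = C1 + C2*z^(1 - sqrt(3)/3)


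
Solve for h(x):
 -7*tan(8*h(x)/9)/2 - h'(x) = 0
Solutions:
 h(x) = -9*asin(C1*exp(-28*x/9))/8 + 9*pi/8
 h(x) = 9*asin(C1*exp(-28*x/9))/8


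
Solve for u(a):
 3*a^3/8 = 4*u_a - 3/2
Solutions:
 u(a) = C1 + 3*a^4/128 + 3*a/8


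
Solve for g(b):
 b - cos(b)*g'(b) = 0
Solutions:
 g(b) = C1 + Integral(b/cos(b), b)


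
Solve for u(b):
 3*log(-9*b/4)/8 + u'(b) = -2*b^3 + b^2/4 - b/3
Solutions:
 u(b) = C1 - b^4/2 + b^3/12 - b^2/6 - 3*b*log(-b)/8 + 3*b*(-2*log(3) + 1 + 2*log(2))/8


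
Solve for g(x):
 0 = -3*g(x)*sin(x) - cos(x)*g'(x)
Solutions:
 g(x) = C1*cos(x)^3


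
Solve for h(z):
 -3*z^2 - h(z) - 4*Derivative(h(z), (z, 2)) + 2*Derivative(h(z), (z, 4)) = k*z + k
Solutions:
 h(z) = C1*exp(-z*sqrt(1 + sqrt(6)/2)) + C2*exp(z*sqrt(1 + sqrt(6)/2)) + C3*sin(z*sqrt(-1 + sqrt(6)/2)) + C4*cos(z*sqrt(-1 + sqrt(6)/2)) - k*z - k - 3*z^2 + 24


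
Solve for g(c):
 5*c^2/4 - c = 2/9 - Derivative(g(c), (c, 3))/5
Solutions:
 g(c) = C1 + C2*c + C3*c^2 - 5*c^5/48 + 5*c^4/24 + 5*c^3/27


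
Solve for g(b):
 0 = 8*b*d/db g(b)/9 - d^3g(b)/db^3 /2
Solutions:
 g(b) = C1 + Integral(C2*airyai(2*6^(1/3)*b/3) + C3*airybi(2*6^(1/3)*b/3), b)


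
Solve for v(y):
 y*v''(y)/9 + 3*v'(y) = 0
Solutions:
 v(y) = C1 + C2/y^26


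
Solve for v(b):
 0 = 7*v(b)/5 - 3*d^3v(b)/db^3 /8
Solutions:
 v(b) = C3*exp(2*15^(2/3)*7^(1/3)*b/15) + (C1*sin(3^(1/6)*5^(2/3)*7^(1/3)*b/5) + C2*cos(3^(1/6)*5^(2/3)*7^(1/3)*b/5))*exp(-15^(2/3)*7^(1/3)*b/15)


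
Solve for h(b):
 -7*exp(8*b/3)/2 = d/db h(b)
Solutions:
 h(b) = C1 - 21*exp(8*b/3)/16


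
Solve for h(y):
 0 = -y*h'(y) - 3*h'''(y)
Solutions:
 h(y) = C1 + Integral(C2*airyai(-3^(2/3)*y/3) + C3*airybi(-3^(2/3)*y/3), y)


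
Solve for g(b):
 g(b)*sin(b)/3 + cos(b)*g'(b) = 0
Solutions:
 g(b) = C1*cos(b)^(1/3)


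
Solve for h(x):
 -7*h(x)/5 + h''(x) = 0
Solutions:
 h(x) = C1*exp(-sqrt(35)*x/5) + C2*exp(sqrt(35)*x/5)


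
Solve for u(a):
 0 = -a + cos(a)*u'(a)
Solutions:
 u(a) = C1 + Integral(a/cos(a), a)


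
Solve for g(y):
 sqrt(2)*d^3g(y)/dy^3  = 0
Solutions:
 g(y) = C1 + C2*y + C3*y^2


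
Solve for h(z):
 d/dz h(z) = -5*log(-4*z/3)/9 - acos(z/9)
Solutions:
 h(z) = C1 - 5*z*log(-z)/9 - z*acos(z/9) - 10*z*log(2)/9 + 5*z/9 + 5*z*log(3)/9 + sqrt(81 - z^2)


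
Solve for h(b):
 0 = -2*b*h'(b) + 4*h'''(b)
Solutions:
 h(b) = C1 + Integral(C2*airyai(2^(2/3)*b/2) + C3*airybi(2^(2/3)*b/2), b)


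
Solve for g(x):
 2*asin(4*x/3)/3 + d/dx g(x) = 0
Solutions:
 g(x) = C1 - 2*x*asin(4*x/3)/3 - sqrt(9 - 16*x^2)/6


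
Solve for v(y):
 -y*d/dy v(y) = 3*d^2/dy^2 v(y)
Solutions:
 v(y) = C1 + C2*erf(sqrt(6)*y/6)


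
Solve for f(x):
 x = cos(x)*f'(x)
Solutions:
 f(x) = C1 + Integral(x/cos(x), x)


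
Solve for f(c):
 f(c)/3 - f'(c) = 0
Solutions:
 f(c) = C1*exp(c/3)


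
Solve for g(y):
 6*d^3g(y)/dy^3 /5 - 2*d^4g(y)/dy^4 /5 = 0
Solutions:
 g(y) = C1 + C2*y + C3*y^2 + C4*exp(3*y)


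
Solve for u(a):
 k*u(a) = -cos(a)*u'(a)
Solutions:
 u(a) = C1*exp(k*(log(sin(a) - 1) - log(sin(a) + 1))/2)


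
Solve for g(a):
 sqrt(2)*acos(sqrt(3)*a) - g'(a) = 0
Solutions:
 g(a) = C1 + sqrt(2)*(a*acos(sqrt(3)*a) - sqrt(3)*sqrt(1 - 3*a^2)/3)


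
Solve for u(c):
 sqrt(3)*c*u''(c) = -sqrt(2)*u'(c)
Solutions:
 u(c) = C1 + C2*c^(1 - sqrt(6)/3)


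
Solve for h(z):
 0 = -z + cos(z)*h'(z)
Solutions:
 h(z) = C1 + Integral(z/cos(z), z)


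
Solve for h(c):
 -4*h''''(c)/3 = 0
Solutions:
 h(c) = C1 + C2*c + C3*c^2 + C4*c^3


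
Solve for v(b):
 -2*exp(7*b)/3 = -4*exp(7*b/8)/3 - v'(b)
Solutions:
 v(b) = C1 - 32*exp(7*b/8)/21 + 2*exp(7*b)/21


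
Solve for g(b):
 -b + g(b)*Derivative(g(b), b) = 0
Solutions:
 g(b) = -sqrt(C1 + b^2)
 g(b) = sqrt(C1 + b^2)


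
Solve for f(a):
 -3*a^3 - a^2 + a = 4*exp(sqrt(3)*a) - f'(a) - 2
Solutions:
 f(a) = C1 + 3*a^4/4 + a^3/3 - a^2/2 - 2*a + 4*sqrt(3)*exp(sqrt(3)*a)/3


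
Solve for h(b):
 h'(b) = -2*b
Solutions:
 h(b) = C1 - b^2


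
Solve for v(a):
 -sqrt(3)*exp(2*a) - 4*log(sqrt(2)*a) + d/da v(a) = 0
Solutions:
 v(a) = C1 + 4*a*log(a) + 2*a*(-2 + log(2)) + sqrt(3)*exp(2*a)/2


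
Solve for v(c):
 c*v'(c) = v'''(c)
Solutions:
 v(c) = C1 + Integral(C2*airyai(c) + C3*airybi(c), c)


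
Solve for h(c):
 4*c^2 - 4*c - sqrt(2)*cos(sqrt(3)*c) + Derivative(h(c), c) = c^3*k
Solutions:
 h(c) = C1 + c^4*k/4 - 4*c^3/3 + 2*c^2 + sqrt(6)*sin(sqrt(3)*c)/3


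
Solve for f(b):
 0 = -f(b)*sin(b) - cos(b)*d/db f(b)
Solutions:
 f(b) = C1*cos(b)


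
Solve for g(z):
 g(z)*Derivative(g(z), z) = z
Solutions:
 g(z) = -sqrt(C1 + z^2)
 g(z) = sqrt(C1 + z^2)


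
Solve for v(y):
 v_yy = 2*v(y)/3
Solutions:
 v(y) = C1*exp(-sqrt(6)*y/3) + C2*exp(sqrt(6)*y/3)


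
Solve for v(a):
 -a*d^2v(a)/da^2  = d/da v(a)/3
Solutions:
 v(a) = C1 + C2*a^(2/3)


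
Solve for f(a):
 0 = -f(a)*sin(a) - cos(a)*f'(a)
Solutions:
 f(a) = C1*cos(a)


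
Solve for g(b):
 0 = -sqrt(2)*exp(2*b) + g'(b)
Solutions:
 g(b) = C1 + sqrt(2)*exp(2*b)/2


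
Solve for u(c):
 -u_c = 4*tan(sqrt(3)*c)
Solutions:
 u(c) = C1 + 4*sqrt(3)*log(cos(sqrt(3)*c))/3


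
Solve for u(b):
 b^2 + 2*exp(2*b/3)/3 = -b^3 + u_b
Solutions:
 u(b) = C1 + b^4/4 + b^3/3 + exp(2*b/3)


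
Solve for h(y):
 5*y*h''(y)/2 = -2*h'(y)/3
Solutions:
 h(y) = C1 + C2*y^(11/15)


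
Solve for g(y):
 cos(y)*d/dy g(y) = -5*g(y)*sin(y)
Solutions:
 g(y) = C1*cos(y)^5


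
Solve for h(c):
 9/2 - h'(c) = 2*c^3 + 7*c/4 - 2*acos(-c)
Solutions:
 h(c) = C1 - c^4/2 - 7*c^2/8 + 2*c*acos(-c) + 9*c/2 + 2*sqrt(1 - c^2)


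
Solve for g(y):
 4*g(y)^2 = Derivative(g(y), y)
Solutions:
 g(y) = -1/(C1 + 4*y)


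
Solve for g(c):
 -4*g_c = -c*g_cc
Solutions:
 g(c) = C1 + C2*c^5


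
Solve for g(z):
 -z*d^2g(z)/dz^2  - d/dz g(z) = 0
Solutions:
 g(z) = C1 + C2*log(z)


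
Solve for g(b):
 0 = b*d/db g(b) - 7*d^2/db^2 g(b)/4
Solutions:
 g(b) = C1 + C2*erfi(sqrt(14)*b/7)


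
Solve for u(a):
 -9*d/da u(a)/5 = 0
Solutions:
 u(a) = C1


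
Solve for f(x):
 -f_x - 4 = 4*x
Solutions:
 f(x) = C1 - 2*x^2 - 4*x


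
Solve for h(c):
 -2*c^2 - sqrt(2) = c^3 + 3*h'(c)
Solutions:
 h(c) = C1 - c^4/12 - 2*c^3/9 - sqrt(2)*c/3


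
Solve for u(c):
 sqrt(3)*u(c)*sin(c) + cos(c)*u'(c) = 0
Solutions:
 u(c) = C1*cos(c)^(sqrt(3))


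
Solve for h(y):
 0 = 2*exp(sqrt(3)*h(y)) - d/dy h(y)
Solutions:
 h(y) = sqrt(3)*(2*log(-1/(C1 + 2*y)) - log(3))/6


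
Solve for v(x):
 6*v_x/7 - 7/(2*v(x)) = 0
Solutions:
 v(x) = -sqrt(C1 + 294*x)/6
 v(x) = sqrt(C1 + 294*x)/6


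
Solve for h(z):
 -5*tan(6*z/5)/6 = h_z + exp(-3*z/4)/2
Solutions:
 h(z) = C1 - 25*log(tan(6*z/5)^2 + 1)/72 + 2*exp(-3*z/4)/3


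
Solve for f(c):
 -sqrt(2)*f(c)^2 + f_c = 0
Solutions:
 f(c) = -1/(C1 + sqrt(2)*c)


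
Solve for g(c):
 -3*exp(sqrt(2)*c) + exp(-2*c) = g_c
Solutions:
 g(c) = C1 - 3*sqrt(2)*exp(sqrt(2)*c)/2 - exp(-2*c)/2


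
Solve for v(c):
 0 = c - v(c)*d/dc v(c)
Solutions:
 v(c) = -sqrt(C1 + c^2)
 v(c) = sqrt(C1 + c^2)


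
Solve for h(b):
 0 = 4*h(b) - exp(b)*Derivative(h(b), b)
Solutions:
 h(b) = C1*exp(-4*exp(-b))


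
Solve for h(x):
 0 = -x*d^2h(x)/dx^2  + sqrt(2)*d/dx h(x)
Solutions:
 h(x) = C1 + C2*x^(1 + sqrt(2))


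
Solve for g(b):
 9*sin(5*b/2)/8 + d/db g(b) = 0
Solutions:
 g(b) = C1 + 9*cos(5*b/2)/20


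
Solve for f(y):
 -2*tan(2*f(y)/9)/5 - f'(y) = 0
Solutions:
 f(y) = -9*asin(C1*exp(-4*y/45))/2 + 9*pi/2
 f(y) = 9*asin(C1*exp(-4*y/45))/2


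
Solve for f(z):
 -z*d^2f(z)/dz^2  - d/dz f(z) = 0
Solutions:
 f(z) = C1 + C2*log(z)


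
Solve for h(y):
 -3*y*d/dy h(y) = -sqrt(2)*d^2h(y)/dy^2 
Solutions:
 h(y) = C1 + C2*erfi(2^(1/4)*sqrt(3)*y/2)


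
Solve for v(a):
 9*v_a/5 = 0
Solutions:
 v(a) = C1


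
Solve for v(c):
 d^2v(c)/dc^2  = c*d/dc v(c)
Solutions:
 v(c) = C1 + C2*erfi(sqrt(2)*c/2)


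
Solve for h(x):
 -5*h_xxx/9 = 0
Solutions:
 h(x) = C1 + C2*x + C3*x^2


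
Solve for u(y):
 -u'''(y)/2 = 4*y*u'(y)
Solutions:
 u(y) = C1 + Integral(C2*airyai(-2*y) + C3*airybi(-2*y), y)


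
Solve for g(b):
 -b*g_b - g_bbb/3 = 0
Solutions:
 g(b) = C1 + Integral(C2*airyai(-3^(1/3)*b) + C3*airybi(-3^(1/3)*b), b)


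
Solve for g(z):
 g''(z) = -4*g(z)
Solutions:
 g(z) = C1*sin(2*z) + C2*cos(2*z)


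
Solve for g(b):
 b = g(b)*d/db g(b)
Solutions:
 g(b) = -sqrt(C1 + b^2)
 g(b) = sqrt(C1 + b^2)


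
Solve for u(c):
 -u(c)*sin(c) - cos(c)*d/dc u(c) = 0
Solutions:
 u(c) = C1*cos(c)


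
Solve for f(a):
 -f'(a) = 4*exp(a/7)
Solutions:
 f(a) = C1 - 28*exp(a/7)


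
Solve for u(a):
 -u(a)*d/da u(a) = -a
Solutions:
 u(a) = -sqrt(C1 + a^2)
 u(a) = sqrt(C1 + a^2)


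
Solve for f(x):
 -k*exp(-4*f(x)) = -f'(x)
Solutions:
 f(x) = log(-I*(C1 + 4*k*x)^(1/4))
 f(x) = log(I*(C1 + 4*k*x)^(1/4))
 f(x) = log(-(C1 + 4*k*x)^(1/4))
 f(x) = log(C1 + 4*k*x)/4


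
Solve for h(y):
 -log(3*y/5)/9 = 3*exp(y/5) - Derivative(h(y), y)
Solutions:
 h(y) = C1 + y*log(y)/9 + y*(-log(5) - 1 + log(3))/9 + 15*exp(y/5)


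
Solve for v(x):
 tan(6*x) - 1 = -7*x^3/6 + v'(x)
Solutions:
 v(x) = C1 + 7*x^4/24 - x - log(cos(6*x))/6


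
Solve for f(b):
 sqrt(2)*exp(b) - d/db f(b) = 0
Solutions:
 f(b) = C1 + sqrt(2)*exp(b)


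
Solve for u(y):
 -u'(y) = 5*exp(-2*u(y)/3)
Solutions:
 u(y) = 3*log(-sqrt(C1 - 5*y)) - 3*log(3) + 3*log(6)/2
 u(y) = 3*log(C1 - 5*y)/2 - 3*log(3) + 3*log(6)/2


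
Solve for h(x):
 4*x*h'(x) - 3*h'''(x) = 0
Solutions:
 h(x) = C1 + Integral(C2*airyai(6^(2/3)*x/3) + C3*airybi(6^(2/3)*x/3), x)


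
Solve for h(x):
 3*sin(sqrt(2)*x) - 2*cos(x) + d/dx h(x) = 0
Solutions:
 h(x) = C1 + 2*sin(x) + 3*sqrt(2)*cos(sqrt(2)*x)/2


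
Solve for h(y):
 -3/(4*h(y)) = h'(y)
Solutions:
 h(y) = -sqrt(C1 - 6*y)/2
 h(y) = sqrt(C1 - 6*y)/2


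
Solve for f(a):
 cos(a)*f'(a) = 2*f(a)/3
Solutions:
 f(a) = C1*(sin(a) + 1)^(1/3)/(sin(a) - 1)^(1/3)


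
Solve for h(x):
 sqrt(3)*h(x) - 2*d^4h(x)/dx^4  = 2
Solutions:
 h(x) = C1*exp(-2^(3/4)*3^(1/8)*x/2) + C2*exp(2^(3/4)*3^(1/8)*x/2) + C3*sin(2^(3/4)*3^(1/8)*x/2) + C4*cos(2^(3/4)*3^(1/8)*x/2) + 2*sqrt(3)/3


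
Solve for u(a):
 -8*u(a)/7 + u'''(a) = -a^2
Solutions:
 u(a) = C3*exp(2*7^(2/3)*a/7) + 7*a^2/8 + (C1*sin(sqrt(3)*7^(2/3)*a/7) + C2*cos(sqrt(3)*7^(2/3)*a/7))*exp(-7^(2/3)*a/7)


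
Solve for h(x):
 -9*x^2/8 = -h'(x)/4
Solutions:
 h(x) = C1 + 3*x^3/2


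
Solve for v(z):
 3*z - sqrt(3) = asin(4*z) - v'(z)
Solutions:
 v(z) = C1 - 3*z^2/2 + z*asin(4*z) + sqrt(3)*z + sqrt(1 - 16*z^2)/4


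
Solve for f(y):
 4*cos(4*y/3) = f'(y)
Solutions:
 f(y) = C1 + 3*sin(4*y/3)


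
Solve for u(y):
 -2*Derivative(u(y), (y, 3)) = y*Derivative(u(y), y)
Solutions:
 u(y) = C1 + Integral(C2*airyai(-2^(2/3)*y/2) + C3*airybi(-2^(2/3)*y/2), y)


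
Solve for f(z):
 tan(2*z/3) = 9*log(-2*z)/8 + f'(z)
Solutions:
 f(z) = C1 - 9*z*log(-z)/8 - 9*z*log(2)/8 + 9*z/8 - 3*log(cos(2*z/3))/2


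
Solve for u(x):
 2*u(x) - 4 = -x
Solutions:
 u(x) = 2 - x/2


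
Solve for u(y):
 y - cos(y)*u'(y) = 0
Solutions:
 u(y) = C1 + Integral(y/cos(y), y)


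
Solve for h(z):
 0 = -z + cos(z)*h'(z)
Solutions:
 h(z) = C1 + Integral(z/cos(z), z)


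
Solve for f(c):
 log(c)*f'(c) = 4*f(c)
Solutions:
 f(c) = C1*exp(4*li(c))


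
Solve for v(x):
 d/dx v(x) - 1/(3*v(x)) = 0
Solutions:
 v(x) = -sqrt(C1 + 6*x)/3
 v(x) = sqrt(C1 + 6*x)/3


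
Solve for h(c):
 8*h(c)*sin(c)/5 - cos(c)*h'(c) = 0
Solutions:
 h(c) = C1/cos(c)^(8/5)


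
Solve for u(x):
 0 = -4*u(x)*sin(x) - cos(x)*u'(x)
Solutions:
 u(x) = C1*cos(x)^4


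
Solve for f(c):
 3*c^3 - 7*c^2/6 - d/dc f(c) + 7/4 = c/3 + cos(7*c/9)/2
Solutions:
 f(c) = C1 + 3*c^4/4 - 7*c^3/18 - c^2/6 + 7*c/4 - 9*sin(7*c/9)/14


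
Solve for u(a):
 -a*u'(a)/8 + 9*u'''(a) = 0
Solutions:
 u(a) = C1 + Integral(C2*airyai(3^(1/3)*a/6) + C3*airybi(3^(1/3)*a/6), a)


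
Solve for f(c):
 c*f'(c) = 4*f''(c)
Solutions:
 f(c) = C1 + C2*erfi(sqrt(2)*c/4)


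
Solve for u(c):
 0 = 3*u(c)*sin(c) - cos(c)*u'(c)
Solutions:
 u(c) = C1/cos(c)^3


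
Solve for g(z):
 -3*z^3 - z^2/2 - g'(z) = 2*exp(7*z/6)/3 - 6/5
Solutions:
 g(z) = C1 - 3*z^4/4 - z^3/6 + 6*z/5 - 4*exp(7*z/6)/7


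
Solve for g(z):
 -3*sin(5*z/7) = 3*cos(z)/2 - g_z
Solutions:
 g(z) = C1 + 3*sin(z)/2 - 21*cos(5*z/7)/5


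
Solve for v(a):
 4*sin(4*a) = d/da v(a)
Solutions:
 v(a) = C1 - cos(4*a)


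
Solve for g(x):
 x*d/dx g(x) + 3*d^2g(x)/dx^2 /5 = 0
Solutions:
 g(x) = C1 + C2*erf(sqrt(30)*x/6)


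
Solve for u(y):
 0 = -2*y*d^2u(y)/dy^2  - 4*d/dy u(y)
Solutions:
 u(y) = C1 + C2/y


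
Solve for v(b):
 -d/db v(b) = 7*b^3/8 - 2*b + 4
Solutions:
 v(b) = C1 - 7*b^4/32 + b^2 - 4*b


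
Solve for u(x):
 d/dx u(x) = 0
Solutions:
 u(x) = C1


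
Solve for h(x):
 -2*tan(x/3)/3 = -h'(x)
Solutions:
 h(x) = C1 - 2*log(cos(x/3))


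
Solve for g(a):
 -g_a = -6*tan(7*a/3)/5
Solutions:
 g(a) = C1 - 18*log(cos(7*a/3))/35


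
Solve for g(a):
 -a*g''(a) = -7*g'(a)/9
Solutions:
 g(a) = C1 + C2*a^(16/9)


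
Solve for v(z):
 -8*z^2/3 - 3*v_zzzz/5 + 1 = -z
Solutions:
 v(z) = C1 + C2*z + C3*z^2 + C4*z^3 - z^6/81 + z^5/72 + 5*z^4/72


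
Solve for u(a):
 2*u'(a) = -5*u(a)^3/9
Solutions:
 u(a) = -3*sqrt(-1/(C1 - 5*a))
 u(a) = 3*sqrt(-1/(C1 - 5*a))


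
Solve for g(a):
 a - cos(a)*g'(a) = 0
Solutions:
 g(a) = C1 + Integral(a/cos(a), a)


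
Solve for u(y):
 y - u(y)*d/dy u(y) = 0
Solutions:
 u(y) = -sqrt(C1 + y^2)
 u(y) = sqrt(C1 + y^2)


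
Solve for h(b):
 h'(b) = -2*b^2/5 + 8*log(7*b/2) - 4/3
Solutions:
 h(b) = C1 - 2*b^3/15 + 8*b*log(b) - 28*b/3 - 8*b*log(2) + 8*b*log(7)


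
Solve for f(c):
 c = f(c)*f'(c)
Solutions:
 f(c) = -sqrt(C1 + c^2)
 f(c) = sqrt(C1 + c^2)


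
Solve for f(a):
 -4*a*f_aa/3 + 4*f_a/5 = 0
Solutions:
 f(a) = C1 + C2*a^(8/5)


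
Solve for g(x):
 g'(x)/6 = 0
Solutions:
 g(x) = C1


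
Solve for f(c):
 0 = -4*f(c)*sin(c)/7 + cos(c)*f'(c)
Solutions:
 f(c) = C1/cos(c)^(4/7)


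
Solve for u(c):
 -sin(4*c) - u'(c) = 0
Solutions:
 u(c) = C1 + cos(4*c)/4


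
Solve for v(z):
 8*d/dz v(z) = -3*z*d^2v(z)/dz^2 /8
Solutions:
 v(z) = C1 + C2/z^(61/3)


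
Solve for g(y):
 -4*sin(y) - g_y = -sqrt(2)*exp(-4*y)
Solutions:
 g(y) = C1 + 4*cos(y) - sqrt(2)*exp(-4*y)/4


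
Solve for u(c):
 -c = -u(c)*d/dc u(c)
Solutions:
 u(c) = -sqrt(C1 + c^2)
 u(c) = sqrt(C1 + c^2)


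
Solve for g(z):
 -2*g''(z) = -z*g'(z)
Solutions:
 g(z) = C1 + C2*erfi(z/2)


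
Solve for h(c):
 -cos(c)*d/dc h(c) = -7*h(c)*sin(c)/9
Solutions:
 h(c) = C1/cos(c)^(7/9)


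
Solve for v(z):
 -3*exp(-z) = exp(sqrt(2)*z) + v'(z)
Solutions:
 v(z) = C1 - sqrt(2)*exp(sqrt(2)*z)/2 + 3*exp(-z)


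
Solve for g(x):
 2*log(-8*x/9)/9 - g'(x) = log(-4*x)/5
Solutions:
 g(x) = C1 + x*log(-x)/45 + x*(-20*log(3) - 1 + 12*log(2))/45


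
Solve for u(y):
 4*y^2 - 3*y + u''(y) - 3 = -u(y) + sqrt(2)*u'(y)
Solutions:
 u(y) = -4*y^2 - 8*sqrt(2)*y + 3*y + (C1*sin(sqrt(2)*y/2) + C2*cos(sqrt(2)*y/2))*exp(sqrt(2)*y/2) - 5 + 3*sqrt(2)


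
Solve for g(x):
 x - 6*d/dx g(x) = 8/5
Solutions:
 g(x) = C1 + x^2/12 - 4*x/15


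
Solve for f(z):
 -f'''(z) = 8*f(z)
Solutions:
 f(z) = C3*exp(-2*z) + (C1*sin(sqrt(3)*z) + C2*cos(sqrt(3)*z))*exp(z)


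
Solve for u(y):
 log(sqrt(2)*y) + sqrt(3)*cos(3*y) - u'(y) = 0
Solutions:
 u(y) = C1 + y*log(y) - y + y*log(2)/2 + sqrt(3)*sin(3*y)/3


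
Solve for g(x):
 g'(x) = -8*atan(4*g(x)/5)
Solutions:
 Integral(1/atan(4*_y/5), (_y, g(x))) = C1 - 8*x


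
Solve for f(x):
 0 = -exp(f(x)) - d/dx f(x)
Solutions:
 f(x) = log(1/(C1 + x))


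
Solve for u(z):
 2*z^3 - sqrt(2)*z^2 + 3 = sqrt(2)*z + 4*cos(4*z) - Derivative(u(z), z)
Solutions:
 u(z) = C1 - z^4/2 + sqrt(2)*z^3/3 + sqrt(2)*z^2/2 - 3*z + sin(4*z)


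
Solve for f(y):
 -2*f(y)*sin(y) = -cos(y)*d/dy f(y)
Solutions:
 f(y) = C1/cos(y)^2


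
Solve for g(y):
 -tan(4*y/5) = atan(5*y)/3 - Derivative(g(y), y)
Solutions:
 g(y) = C1 + y*atan(5*y)/3 - log(25*y^2 + 1)/30 - 5*log(cos(4*y/5))/4


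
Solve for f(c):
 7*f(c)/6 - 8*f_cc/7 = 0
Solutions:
 f(c) = C1*exp(-7*sqrt(3)*c/12) + C2*exp(7*sqrt(3)*c/12)


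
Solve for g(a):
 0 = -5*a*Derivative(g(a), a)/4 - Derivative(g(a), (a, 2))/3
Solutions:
 g(a) = C1 + C2*erf(sqrt(30)*a/4)


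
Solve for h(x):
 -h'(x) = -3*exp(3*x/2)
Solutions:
 h(x) = C1 + 2*exp(3*x/2)


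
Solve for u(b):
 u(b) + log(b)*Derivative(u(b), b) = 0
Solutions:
 u(b) = C1*exp(-li(b))


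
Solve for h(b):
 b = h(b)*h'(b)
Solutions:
 h(b) = -sqrt(C1 + b^2)
 h(b) = sqrt(C1 + b^2)


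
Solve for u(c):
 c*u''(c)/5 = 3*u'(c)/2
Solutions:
 u(c) = C1 + C2*c^(17/2)


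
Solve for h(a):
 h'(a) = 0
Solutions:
 h(a) = C1


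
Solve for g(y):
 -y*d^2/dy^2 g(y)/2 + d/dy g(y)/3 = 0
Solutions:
 g(y) = C1 + C2*y^(5/3)


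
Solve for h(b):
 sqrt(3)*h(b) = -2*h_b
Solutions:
 h(b) = C1*exp(-sqrt(3)*b/2)


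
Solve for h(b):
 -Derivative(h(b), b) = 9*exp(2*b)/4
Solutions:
 h(b) = C1 - 9*exp(2*b)/8


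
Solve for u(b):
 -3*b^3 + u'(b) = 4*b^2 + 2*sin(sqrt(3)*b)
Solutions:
 u(b) = C1 + 3*b^4/4 + 4*b^3/3 - 2*sqrt(3)*cos(sqrt(3)*b)/3


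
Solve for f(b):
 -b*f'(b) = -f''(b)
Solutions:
 f(b) = C1 + C2*erfi(sqrt(2)*b/2)


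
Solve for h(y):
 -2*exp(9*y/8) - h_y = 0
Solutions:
 h(y) = C1 - 16*exp(9*y/8)/9


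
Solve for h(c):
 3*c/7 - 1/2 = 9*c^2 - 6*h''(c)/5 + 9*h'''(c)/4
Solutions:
 h(c) = C1 + C2*c + C3*exp(8*c/15) + 5*c^4/8 + 1555*c^3/336 + 70535*c^2/2688


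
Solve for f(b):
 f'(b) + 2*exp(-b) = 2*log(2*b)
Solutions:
 f(b) = C1 + 2*b*log(b) + 2*b*(-1 + log(2)) + 2*exp(-b)


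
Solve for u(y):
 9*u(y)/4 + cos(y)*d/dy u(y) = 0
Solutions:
 u(y) = C1*(sin(y) - 1)^(9/8)/(sin(y) + 1)^(9/8)


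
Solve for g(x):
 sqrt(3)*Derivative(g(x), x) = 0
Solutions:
 g(x) = C1


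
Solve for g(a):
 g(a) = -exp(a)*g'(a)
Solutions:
 g(a) = C1*exp(exp(-a))


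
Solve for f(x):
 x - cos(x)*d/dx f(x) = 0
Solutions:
 f(x) = C1 + Integral(x/cos(x), x)


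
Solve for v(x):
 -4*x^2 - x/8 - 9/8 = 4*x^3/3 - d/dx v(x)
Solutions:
 v(x) = C1 + x^4/3 + 4*x^3/3 + x^2/16 + 9*x/8


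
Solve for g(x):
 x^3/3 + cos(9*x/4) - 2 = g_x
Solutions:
 g(x) = C1 + x^4/12 - 2*x + 4*sin(9*x/4)/9


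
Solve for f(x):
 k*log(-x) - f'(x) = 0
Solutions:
 f(x) = C1 + k*x*log(-x) - k*x


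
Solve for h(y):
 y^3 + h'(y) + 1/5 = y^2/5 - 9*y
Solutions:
 h(y) = C1 - y^4/4 + y^3/15 - 9*y^2/2 - y/5


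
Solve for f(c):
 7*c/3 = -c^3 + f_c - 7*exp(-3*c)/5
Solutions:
 f(c) = C1 + c^4/4 + 7*c^2/6 - 7*exp(-3*c)/15


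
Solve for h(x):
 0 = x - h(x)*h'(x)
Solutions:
 h(x) = -sqrt(C1 + x^2)
 h(x) = sqrt(C1 + x^2)


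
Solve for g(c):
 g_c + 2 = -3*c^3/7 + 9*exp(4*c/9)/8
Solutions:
 g(c) = C1 - 3*c^4/28 - 2*c + 81*exp(4*c/9)/32


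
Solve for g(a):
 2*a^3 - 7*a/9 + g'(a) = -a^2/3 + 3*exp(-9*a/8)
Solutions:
 g(a) = C1 - a^4/2 - a^3/9 + 7*a^2/18 - 8*exp(-9*a/8)/3


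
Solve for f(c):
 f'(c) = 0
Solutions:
 f(c) = C1


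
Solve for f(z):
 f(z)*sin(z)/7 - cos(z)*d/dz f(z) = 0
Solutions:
 f(z) = C1/cos(z)^(1/7)


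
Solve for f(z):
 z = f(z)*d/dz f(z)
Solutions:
 f(z) = -sqrt(C1 + z^2)
 f(z) = sqrt(C1 + z^2)


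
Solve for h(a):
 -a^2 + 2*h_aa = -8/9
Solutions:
 h(a) = C1 + C2*a + a^4/24 - 2*a^2/9


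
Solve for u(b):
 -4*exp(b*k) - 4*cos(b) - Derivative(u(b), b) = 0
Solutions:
 u(b) = C1 - 4*sin(b) - 4*exp(b*k)/k


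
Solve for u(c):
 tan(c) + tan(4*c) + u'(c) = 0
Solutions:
 u(c) = C1 + log(cos(c)) + log(cos(4*c))/4


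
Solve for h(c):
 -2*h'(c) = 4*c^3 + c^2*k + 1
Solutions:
 h(c) = C1 - c^4/2 - c^3*k/6 - c/2


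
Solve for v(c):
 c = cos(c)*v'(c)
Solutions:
 v(c) = C1 + Integral(c/cos(c), c)


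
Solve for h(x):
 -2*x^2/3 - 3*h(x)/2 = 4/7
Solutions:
 h(x) = -4*x^2/9 - 8/21


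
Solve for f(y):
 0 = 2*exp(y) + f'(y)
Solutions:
 f(y) = C1 - 2*exp(y)


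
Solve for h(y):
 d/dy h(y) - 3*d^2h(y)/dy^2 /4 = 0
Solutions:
 h(y) = C1 + C2*exp(4*y/3)


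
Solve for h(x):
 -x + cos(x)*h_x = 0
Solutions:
 h(x) = C1 + Integral(x/cos(x), x)


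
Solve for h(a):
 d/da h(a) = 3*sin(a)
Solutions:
 h(a) = C1 - 3*cos(a)


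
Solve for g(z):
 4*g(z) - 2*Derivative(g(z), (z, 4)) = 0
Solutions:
 g(z) = C1*exp(-2^(1/4)*z) + C2*exp(2^(1/4)*z) + C3*sin(2^(1/4)*z) + C4*cos(2^(1/4)*z)


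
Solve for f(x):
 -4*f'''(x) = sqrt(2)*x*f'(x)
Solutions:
 f(x) = C1 + Integral(C2*airyai(-sqrt(2)*x/2) + C3*airybi(-sqrt(2)*x/2), x)


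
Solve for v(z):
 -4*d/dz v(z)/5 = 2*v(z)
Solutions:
 v(z) = C1*exp(-5*z/2)


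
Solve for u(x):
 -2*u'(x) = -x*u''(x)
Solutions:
 u(x) = C1 + C2*x^3


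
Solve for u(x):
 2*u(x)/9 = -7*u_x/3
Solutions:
 u(x) = C1*exp(-2*x/21)


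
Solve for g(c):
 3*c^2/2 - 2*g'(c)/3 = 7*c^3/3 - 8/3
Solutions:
 g(c) = C1 - 7*c^4/8 + 3*c^3/4 + 4*c


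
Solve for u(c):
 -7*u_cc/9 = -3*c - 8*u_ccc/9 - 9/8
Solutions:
 u(c) = C1 + C2*c + C3*exp(7*c/8) + 9*c^3/14 + 2295*c^2/784


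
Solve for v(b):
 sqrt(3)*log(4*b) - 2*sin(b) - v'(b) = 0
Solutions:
 v(b) = C1 + sqrt(3)*b*(log(b) - 1) + 2*sqrt(3)*b*log(2) + 2*cos(b)


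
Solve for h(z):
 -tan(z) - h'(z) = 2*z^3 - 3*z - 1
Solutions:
 h(z) = C1 - z^4/2 + 3*z^2/2 + z + log(cos(z))


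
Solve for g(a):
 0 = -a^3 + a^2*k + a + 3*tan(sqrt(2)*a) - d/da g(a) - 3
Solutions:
 g(a) = C1 - a^4/4 + a^3*k/3 + a^2/2 - 3*a - 3*sqrt(2)*log(cos(sqrt(2)*a))/2


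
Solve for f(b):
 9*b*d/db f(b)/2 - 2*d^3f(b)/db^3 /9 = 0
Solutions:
 f(b) = C1 + Integral(C2*airyai(3*6^(1/3)*b/2) + C3*airybi(3*6^(1/3)*b/2), b)


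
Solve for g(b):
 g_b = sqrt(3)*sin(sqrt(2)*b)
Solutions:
 g(b) = C1 - sqrt(6)*cos(sqrt(2)*b)/2


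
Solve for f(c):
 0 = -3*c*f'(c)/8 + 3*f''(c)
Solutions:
 f(c) = C1 + C2*erfi(c/4)


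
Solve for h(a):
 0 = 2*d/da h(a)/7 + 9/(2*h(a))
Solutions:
 h(a) = -sqrt(C1 - 126*a)/2
 h(a) = sqrt(C1 - 126*a)/2


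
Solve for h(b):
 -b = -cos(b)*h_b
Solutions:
 h(b) = C1 + Integral(b/cos(b), b)


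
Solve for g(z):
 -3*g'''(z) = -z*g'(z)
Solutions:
 g(z) = C1 + Integral(C2*airyai(3^(2/3)*z/3) + C3*airybi(3^(2/3)*z/3), z)


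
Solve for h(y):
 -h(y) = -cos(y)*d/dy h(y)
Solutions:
 h(y) = C1*sqrt(sin(y) + 1)/sqrt(sin(y) - 1)


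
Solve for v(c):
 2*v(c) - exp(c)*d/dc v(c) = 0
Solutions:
 v(c) = C1*exp(-2*exp(-c))


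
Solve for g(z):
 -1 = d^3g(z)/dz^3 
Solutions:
 g(z) = C1 + C2*z + C3*z^2 - z^3/6


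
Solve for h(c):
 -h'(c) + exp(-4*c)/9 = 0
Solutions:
 h(c) = C1 - exp(-4*c)/36


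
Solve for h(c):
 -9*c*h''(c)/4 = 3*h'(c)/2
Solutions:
 h(c) = C1 + C2*c^(1/3)


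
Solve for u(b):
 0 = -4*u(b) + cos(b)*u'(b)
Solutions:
 u(b) = C1*(sin(b)^2 + 2*sin(b) + 1)/(sin(b)^2 - 2*sin(b) + 1)


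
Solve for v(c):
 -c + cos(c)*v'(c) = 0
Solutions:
 v(c) = C1 + Integral(c/cos(c), c)


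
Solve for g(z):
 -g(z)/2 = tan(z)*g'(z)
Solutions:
 g(z) = C1/sqrt(sin(z))


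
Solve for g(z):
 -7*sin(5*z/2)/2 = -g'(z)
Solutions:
 g(z) = C1 - 7*cos(5*z/2)/5


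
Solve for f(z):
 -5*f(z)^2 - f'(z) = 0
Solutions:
 f(z) = 1/(C1 + 5*z)


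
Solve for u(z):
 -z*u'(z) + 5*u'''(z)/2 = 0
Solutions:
 u(z) = C1 + Integral(C2*airyai(2^(1/3)*5^(2/3)*z/5) + C3*airybi(2^(1/3)*5^(2/3)*z/5), z)


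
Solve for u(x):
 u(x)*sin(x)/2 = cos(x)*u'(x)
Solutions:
 u(x) = C1/sqrt(cos(x))


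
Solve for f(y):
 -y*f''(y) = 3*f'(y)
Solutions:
 f(y) = C1 + C2/y^2


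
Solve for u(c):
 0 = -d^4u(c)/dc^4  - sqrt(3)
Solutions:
 u(c) = C1 + C2*c + C3*c^2 + C4*c^3 - sqrt(3)*c^4/24


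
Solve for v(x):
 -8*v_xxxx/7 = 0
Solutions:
 v(x) = C1 + C2*x + C3*x^2 + C4*x^3


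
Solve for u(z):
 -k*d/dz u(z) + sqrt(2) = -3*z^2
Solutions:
 u(z) = C1 + z^3/k + sqrt(2)*z/k


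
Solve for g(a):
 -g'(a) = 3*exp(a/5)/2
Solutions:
 g(a) = C1 - 15*exp(a/5)/2


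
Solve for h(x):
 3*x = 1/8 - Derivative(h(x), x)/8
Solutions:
 h(x) = C1 - 12*x^2 + x


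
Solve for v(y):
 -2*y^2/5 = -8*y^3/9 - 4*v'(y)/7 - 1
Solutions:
 v(y) = C1 - 7*y^4/18 + 7*y^3/30 - 7*y/4


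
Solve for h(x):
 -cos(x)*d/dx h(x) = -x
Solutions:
 h(x) = C1 + Integral(x/cos(x), x)


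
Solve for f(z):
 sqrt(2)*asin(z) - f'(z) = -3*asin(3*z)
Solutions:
 f(z) = C1 + 3*z*asin(3*z) + sqrt(1 - 9*z^2) + sqrt(2)*(z*asin(z) + sqrt(1 - z^2))


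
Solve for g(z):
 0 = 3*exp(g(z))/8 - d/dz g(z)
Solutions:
 g(z) = log(-1/(C1 + 3*z)) + 3*log(2)


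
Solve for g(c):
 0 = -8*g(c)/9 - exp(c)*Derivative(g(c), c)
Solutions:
 g(c) = C1*exp(8*exp(-c)/9)


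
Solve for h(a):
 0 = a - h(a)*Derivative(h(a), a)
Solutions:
 h(a) = -sqrt(C1 + a^2)
 h(a) = sqrt(C1 + a^2)


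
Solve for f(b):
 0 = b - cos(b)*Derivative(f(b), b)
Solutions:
 f(b) = C1 + Integral(b/cos(b), b)


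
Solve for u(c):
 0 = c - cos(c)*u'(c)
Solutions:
 u(c) = C1 + Integral(c/cos(c), c)


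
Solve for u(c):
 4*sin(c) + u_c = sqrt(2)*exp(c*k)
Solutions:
 u(c) = C1 + 4*cos(c) + sqrt(2)*exp(c*k)/k


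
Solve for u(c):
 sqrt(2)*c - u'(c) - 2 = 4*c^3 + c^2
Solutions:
 u(c) = C1 - c^4 - c^3/3 + sqrt(2)*c^2/2 - 2*c


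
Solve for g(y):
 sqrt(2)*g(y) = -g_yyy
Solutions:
 g(y) = C3*exp(-2^(1/6)*y) + (C1*sin(2^(1/6)*sqrt(3)*y/2) + C2*cos(2^(1/6)*sqrt(3)*y/2))*exp(2^(1/6)*y/2)


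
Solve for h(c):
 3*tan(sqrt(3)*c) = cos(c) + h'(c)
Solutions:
 h(c) = C1 - sqrt(3)*log(cos(sqrt(3)*c)) - sin(c)


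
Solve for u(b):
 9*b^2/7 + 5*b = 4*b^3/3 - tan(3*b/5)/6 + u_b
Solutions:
 u(b) = C1 - b^4/3 + 3*b^3/7 + 5*b^2/2 - 5*log(cos(3*b/5))/18


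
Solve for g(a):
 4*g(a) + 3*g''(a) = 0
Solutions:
 g(a) = C1*sin(2*sqrt(3)*a/3) + C2*cos(2*sqrt(3)*a/3)


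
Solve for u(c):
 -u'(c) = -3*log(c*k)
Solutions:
 u(c) = C1 + 3*c*log(c*k) - 3*c


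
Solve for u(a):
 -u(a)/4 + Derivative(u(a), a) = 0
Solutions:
 u(a) = C1*exp(a/4)


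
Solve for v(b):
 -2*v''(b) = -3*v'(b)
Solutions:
 v(b) = C1 + C2*exp(3*b/2)


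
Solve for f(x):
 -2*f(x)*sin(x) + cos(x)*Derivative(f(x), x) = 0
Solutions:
 f(x) = C1/cos(x)^2


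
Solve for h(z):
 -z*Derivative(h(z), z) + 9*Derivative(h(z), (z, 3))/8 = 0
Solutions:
 h(z) = C1 + Integral(C2*airyai(2*3^(1/3)*z/3) + C3*airybi(2*3^(1/3)*z/3), z)


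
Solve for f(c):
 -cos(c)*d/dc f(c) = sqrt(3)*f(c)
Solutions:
 f(c) = C1*(sin(c) - 1)^(sqrt(3)/2)/(sin(c) + 1)^(sqrt(3)/2)


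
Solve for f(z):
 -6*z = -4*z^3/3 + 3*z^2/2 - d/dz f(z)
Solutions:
 f(z) = C1 - z^4/3 + z^3/2 + 3*z^2


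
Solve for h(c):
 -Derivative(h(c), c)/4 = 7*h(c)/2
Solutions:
 h(c) = C1*exp(-14*c)


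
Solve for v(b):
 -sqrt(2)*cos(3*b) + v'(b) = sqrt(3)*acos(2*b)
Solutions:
 v(b) = C1 + sqrt(3)*(b*acos(2*b) - sqrt(1 - 4*b^2)/2) + sqrt(2)*sin(3*b)/3


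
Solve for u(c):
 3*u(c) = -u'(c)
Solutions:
 u(c) = C1*exp(-3*c)


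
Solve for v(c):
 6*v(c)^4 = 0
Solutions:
 v(c) = 0


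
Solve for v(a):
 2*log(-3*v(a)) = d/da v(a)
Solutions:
 -Integral(1/(log(-_y) + log(3)), (_y, v(a)))/2 = C1 - a


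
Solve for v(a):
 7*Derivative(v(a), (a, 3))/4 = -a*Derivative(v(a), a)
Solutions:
 v(a) = C1 + Integral(C2*airyai(-14^(2/3)*a/7) + C3*airybi(-14^(2/3)*a/7), a)


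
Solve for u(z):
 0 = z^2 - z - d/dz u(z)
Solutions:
 u(z) = C1 + z^3/3 - z^2/2


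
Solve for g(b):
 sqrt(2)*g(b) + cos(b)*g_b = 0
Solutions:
 g(b) = C1*(sin(b) - 1)^(sqrt(2)/2)/(sin(b) + 1)^(sqrt(2)/2)


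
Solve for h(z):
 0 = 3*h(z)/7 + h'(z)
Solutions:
 h(z) = C1*exp(-3*z/7)


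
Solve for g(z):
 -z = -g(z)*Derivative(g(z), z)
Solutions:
 g(z) = -sqrt(C1 + z^2)
 g(z) = sqrt(C1 + z^2)


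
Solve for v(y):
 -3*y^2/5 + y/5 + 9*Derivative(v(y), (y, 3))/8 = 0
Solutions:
 v(y) = C1 + C2*y + C3*y^2 + 2*y^5/225 - y^4/135


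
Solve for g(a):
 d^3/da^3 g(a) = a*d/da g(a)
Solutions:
 g(a) = C1 + Integral(C2*airyai(a) + C3*airybi(a), a)


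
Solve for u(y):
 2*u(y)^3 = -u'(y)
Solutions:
 u(y) = -sqrt(2)*sqrt(-1/(C1 - 2*y))/2
 u(y) = sqrt(2)*sqrt(-1/(C1 - 2*y))/2


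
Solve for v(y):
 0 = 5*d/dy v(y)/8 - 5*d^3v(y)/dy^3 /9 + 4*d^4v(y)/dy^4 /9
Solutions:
 v(y) = C1 + C2*exp(y*(5*5^(2/3)/(9*sqrt(579) + 218)^(1/3) + 10 + 5^(1/3)*(9*sqrt(579) + 218)^(1/3))/24)*sin(sqrt(3)*5^(1/3)*y*(-(9*sqrt(579) + 218)^(1/3) + 5*5^(1/3)/(9*sqrt(579) + 218)^(1/3))/24) + C3*exp(y*(5*5^(2/3)/(9*sqrt(579) + 218)^(1/3) + 10 + 5^(1/3)*(9*sqrt(579) + 218)^(1/3))/24)*cos(sqrt(3)*5^(1/3)*y*(-(9*sqrt(579) + 218)^(1/3) + 5*5^(1/3)/(9*sqrt(579) + 218)^(1/3))/24) + C4*exp(y*(-5^(1/3)*(9*sqrt(579) + 218)^(1/3) - 5*5^(2/3)/(9*sqrt(579) + 218)^(1/3) + 5)/12)


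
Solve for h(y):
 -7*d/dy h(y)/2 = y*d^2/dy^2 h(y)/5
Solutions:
 h(y) = C1 + C2/y^(33/2)


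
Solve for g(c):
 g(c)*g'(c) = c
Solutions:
 g(c) = -sqrt(C1 + c^2)
 g(c) = sqrt(C1 + c^2)


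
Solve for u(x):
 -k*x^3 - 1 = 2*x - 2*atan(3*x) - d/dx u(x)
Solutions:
 u(x) = C1 + k*x^4/4 + x^2 - 2*x*atan(3*x) + x + log(9*x^2 + 1)/3


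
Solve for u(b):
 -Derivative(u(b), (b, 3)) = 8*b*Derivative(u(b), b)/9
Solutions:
 u(b) = C1 + Integral(C2*airyai(-2*3^(1/3)*b/3) + C3*airybi(-2*3^(1/3)*b/3), b)


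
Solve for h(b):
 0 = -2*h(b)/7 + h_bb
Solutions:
 h(b) = C1*exp(-sqrt(14)*b/7) + C2*exp(sqrt(14)*b/7)


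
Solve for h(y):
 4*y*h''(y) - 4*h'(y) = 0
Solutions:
 h(y) = C1 + C2*y^2


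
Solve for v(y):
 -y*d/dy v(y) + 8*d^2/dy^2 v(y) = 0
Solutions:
 v(y) = C1 + C2*erfi(y/4)


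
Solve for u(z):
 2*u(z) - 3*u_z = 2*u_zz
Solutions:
 u(z) = C1*exp(-2*z) + C2*exp(z/2)


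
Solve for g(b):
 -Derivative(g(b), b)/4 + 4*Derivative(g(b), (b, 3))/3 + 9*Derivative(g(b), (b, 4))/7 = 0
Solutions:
 g(b) = C1 + C2*exp(-b*(448*7^(2/3)/(243*sqrt(8873) + 33961)^(1/3) + 7^(1/3)*(243*sqrt(8873) + 33961)^(1/3) + 112)/324)*sin(sqrt(3)*7^(1/3)*b*(-(243*sqrt(8873) + 33961)^(1/3) + 448*7^(1/3)/(243*sqrt(8873) + 33961)^(1/3))/324) + C3*exp(-b*(448*7^(2/3)/(243*sqrt(8873) + 33961)^(1/3) + 7^(1/3)*(243*sqrt(8873) + 33961)^(1/3) + 112)/324)*cos(sqrt(3)*7^(1/3)*b*(-(243*sqrt(8873) + 33961)^(1/3) + 448*7^(1/3)/(243*sqrt(8873) + 33961)^(1/3))/324) + C4*exp(b*(-56 + 448*7^(2/3)/(243*sqrt(8873) + 33961)^(1/3) + 7^(1/3)*(243*sqrt(8873) + 33961)^(1/3))/162)


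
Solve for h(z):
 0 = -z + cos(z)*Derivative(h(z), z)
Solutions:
 h(z) = C1 + Integral(z/cos(z), z)


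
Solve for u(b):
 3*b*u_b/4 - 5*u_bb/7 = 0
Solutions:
 u(b) = C1 + C2*erfi(sqrt(210)*b/20)


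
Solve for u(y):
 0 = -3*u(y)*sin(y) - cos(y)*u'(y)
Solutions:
 u(y) = C1*cos(y)^3


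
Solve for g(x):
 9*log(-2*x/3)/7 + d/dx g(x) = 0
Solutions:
 g(x) = C1 - 9*x*log(-x)/7 + 9*x*(-log(2) + 1 + log(3))/7


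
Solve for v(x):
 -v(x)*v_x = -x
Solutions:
 v(x) = -sqrt(C1 + x^2)
 v(x) = sqrt(C1 + x^2)


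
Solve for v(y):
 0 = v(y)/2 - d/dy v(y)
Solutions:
 v(y) = C1*exp(y/2)


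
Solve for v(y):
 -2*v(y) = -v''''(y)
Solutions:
 v(y) = C1*exp(-2^(1/4)*y) + C2*exp(2^(1/4)*y) + C3*sin(2^(1/4)*y) + C4*cos(2^(1/4)*y)
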